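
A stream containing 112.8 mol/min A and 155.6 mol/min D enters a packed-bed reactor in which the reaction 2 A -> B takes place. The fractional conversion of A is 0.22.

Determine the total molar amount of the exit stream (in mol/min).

A reacted = 0.22 × 112.8 = 24.82 mol/min; ν_A = −2, so ξ = 24.82/2 = 12.41 mol/min.
Outlet amounts (n = n₀ + ν ξ):
  A: 112.8 − 2(12.41) = 87.98
  B: 0 + 1(12.41) = 12.41
  D: 155.6 (inert)
Total out = 87.98 + 12.41 + 155.6 = 256 mol/min.

256 mol/min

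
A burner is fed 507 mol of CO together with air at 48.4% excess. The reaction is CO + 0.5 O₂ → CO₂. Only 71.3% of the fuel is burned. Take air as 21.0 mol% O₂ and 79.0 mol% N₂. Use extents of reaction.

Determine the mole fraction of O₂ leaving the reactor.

0.0923

Stoichiometric O₂ = 0.5 × 507 = 253.5 mol; O₂ fed = 253.5 × 1.484 = 376.2 mol.
N₂ fed = 376.2 × 79/21 = 1415 mol.
Fuel reacted = 0.713 × 507 → ξ = 361.5 mol.
Outlet (n = n₀ + ν ξ):
  CO: 507 − 1(361.5) = 145.5
  O₂: 376.2 − 0.5(361.5) = 195.4
  N₂: 1415 (inert)
  CO₂: 0 + 1(361.5) = 361.5
Total out = 2118 mol; y_O₂ = 195.4 / 2118 = 0.09229.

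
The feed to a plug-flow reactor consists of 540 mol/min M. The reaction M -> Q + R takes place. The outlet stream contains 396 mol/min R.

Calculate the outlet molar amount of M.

144 mol/min

For R: n = n₀ + 1ξ → 396 = 0 + 1ξ, giving ξ = 396 mol/min.
Outlet amounts (n = n₀ + ν ξ):
  M: 540 − 1(396) = 144
  Q: 0 + 1(396) = 396
  R: 0 + 1(396) = 396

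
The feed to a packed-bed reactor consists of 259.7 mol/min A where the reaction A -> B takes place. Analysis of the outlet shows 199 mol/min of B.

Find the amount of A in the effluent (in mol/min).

60.7 mol/min

For B: n = n₀ + 1ξ → 199 = 0 + 1ξ, giving ξ = 199 mol/min.
Outlet amounts (n = n₀ + ν ξ):
  A: 259.7 − 1(199) = 60.7
  B: 0 + 1(199) = 199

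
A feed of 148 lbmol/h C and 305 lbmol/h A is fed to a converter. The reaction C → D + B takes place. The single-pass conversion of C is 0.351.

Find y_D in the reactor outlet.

0.103

C reacted = 0.351 × 148 = 51.95 lbmol/h; ν_C = −1, so ξ = 51.95/1 = 51.95 lbmol/h.
Outlet amounts (n = n₀ + ν ξ):
  C: 148 − 1(51.95) = 96.05
  D: 0 + 1(51.95) = 51.95
  B: 0 + 1(51.95) = 51.95
  A: 305 (inert)
Total out = 504.9 lbmol/h; y_D = 51.95 / 504.9 = 0.1029.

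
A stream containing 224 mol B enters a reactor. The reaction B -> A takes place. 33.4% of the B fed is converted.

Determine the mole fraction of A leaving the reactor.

0.334

B reacted = 0.334 × 224 = 74.82 mol; ν_B = −1, so ξ = 74.82/1 = 74.82 mol.
Outlet amounts (n = n₀ + ν ξ):
  B: 224 − 1(74.82) = 149.2
  A: 0 + 1(74.82) = 74.82
Total out = 224 mol; y_A = 74.82 / 224 = 0.334.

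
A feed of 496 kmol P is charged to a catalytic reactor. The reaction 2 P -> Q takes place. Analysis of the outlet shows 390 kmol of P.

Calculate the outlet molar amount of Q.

53 kmol

For P: n = n₀ − 2ξ → 390 = 496 − 2ξ, giving ξ = 53 kmol.
Outlet amounts (n = n₀ + ν ξ):
  P: 496 − 2(53) = 390
  Q: 0 + 1(53) = 53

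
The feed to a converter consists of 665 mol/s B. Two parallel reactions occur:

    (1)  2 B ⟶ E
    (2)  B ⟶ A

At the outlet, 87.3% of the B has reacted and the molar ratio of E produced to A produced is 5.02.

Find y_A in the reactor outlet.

Conversion of B: B consumed = 0.873 × 665 = 580.5 mol/s = 2ξ₁ + 1ξ₂.
Selectivity: 1ξ₁ / (1ξ₂) = 5.02 → ξ₁ = 5.02 ξ₂.
Substitute: (2·5.02 + 1) ξ₂ = 580.5 → ξ₂ = 52.59 mol/s, ξ₁ = 264 mol/s.
Outlet amounts (n = n₀ + Σ ν·ξ):
  B: 665 − 2(264) − 1(52.59) = 84.46
  E: 0 + 1(264) = 264
  A: 0 + 1(52.59) = 52.59
Total out = 401 mol/s; y_A = 52.59 / 401 = 0.1311.

0.131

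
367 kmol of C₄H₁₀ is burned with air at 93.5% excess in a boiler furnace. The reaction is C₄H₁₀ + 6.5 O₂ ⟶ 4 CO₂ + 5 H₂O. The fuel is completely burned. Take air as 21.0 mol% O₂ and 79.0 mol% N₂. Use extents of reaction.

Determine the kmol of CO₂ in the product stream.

1470 kmol

Stoichiometric O₂ = 6.5 × 367 = 2386 kmol; O₂ fed = 2386 × 1.935 = 4616 kmol.
N₂ fed = 4616 × 79/21 = 17360 kmol.
Fuel reacted = 1 × 367 → ξ = 367 kmol.
Outlet (n = n₀ + ν ξ):
  C₄H₁₀: 367 − 1(367) = 0
  O₂: 4616 − 6.5(367) = 2230
  N₂: 17360 (inert)
  CO₂: 0 + 4(367) = 1468
  H₂O: 0 + 5(367) = 1835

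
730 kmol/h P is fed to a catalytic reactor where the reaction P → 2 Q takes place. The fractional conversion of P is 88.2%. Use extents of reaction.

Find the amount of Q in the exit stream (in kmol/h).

P reacted = 0.882 × 730 = 643.9 kmol/h; ν_P = −1, so ξ = 643.9/1 = 643.9 kmol/h.
Outlet amounts (n = n₀ + ν ξ):
  P: 730 − 1(643.9) = 86.14
  Q: 0 + 2(643.9) = 1288

1290 kmol/h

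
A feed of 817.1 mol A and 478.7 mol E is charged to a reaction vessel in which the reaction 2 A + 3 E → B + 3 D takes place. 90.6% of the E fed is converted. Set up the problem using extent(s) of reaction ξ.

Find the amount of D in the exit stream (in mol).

E reacted = 0.906 × 478.7 = 433.7 mol; ν_E = −3, so ξ = 433.7/3 = 144.6 mol.
Outlet amounts (n = n₀ + ν ξ):
  A: 817.1 − 2(144.6) = 528
  E: 478.7 − 3(144.6) = 45
  B: 0 + 1(144.6) = 144.6
  D: 0 + 3(144.6) = 433.7

434 mol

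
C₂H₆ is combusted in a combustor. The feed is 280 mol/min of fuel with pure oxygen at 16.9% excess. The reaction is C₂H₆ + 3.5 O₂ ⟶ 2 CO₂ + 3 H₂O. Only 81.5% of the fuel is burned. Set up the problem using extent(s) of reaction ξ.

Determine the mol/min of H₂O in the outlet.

685 mol/min

Stoichiometric O₂ = 3.5 × 280 = 980 mol/min; O₂ fed = 980 × 1.169 = 1146 mol/min.
Fuel reacted = 0.815 × 280 → ξ = 228.2 mol/min.
Outlet (n = n₀ + ν ξ):
  C₂H₆: 280 − 1(228.2) = 51.8
  O₂: 1146 − 3.5(228.2) = 346.9
  CO₂: 0 + 2(228.2) = 456.4
  H₂O: 0 + 3(228.2) = 684.6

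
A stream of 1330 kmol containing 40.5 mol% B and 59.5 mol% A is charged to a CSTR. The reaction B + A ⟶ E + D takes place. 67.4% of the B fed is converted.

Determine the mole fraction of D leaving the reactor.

0.273

B reacted = 0.674 × 538.6 = 363.1 kmol; ν_B = −1, so ξ = 363.1/1 = 363.1 kmol.
Outlet amounts (n = n₀ + ν ξ):
  B: 538.6 − 1(363.1) = 175.6
  A: 791.4 − 1(363.1) = 428.3
  E: 0 + 1(363.1) = 363.1
  D: 0 + 1(363.1) = 363.1
Total out = 1330 kmol; y_D = 363.1 / 1330 = 0.273.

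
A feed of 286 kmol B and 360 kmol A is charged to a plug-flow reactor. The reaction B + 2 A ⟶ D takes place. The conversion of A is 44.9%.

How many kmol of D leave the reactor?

80.8 kmol

A reacted = 0.449 × 360 = 161.6 kmol; ν_A = −2, so ξ = 161.6/2 = 80.82 kmol.
Outlet amounts (n = n₀ + ν ξ):
  B: 286 − 1(80.82) = 205.2
  A: 360 − 2(80.82) = 198.4
  D: 0 + 1(80.82) = 80.82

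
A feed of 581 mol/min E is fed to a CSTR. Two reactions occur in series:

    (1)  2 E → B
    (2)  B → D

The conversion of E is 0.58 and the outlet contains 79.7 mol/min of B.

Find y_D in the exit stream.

Conversion of E: E consumed = 2ξ₁ = 0.58 × 581 → ξ₁ = 168.5 mol/min.
B balance: n_B = 0 + 1ξ₁ − 1ξ₂ = 79.7 → ξ₂ = (1·168.5 − 79.7)/1 = 88.79 mol/min.
Outlet amounts (n = n₀ + Σ ν·ξ):
  E: 581 − 2(168.5) = 244
  B: 0 + 1(168.5) − 1(88.79) = 79.7
  D: 0 + 1(88.79) = 88.79
Total out = 412.5 mol/min; y_D = 88.79 / 412.5 = 0.2152.

0.215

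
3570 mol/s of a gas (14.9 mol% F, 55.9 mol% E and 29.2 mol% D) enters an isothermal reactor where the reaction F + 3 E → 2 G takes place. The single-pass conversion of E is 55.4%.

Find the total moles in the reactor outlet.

E reacted = 0.554 × 1996 = 1106 mol/s; ν_E = −3, so ξ = 1106/3 = 368.5 mol/s.
Outlet amounts (n = n₀ + ν ξ):
  F: 531.9 − 1(368.5) = 163.4
  E: 1996 − 3(368.5) = 890.1
  G: 0 + 2(368.5) = 737.1
  D: 1042 (inert)
Total out = 163.4 + 890.1 + 737.1 + 1042 = 2833 mol/s.

2830 mol/s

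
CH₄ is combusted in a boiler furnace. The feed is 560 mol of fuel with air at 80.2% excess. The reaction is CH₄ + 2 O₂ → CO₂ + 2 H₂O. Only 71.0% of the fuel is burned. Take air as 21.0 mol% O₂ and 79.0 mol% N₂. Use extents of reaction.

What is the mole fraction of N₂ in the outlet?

Stoichiometric O₂ = 2 × 560 = 1120 mol; O₂ fed = 1120 × 1.802 = 2018 mol.
N₂ fed = 2018 × 79/21 = 7592 mol.
Fuel reacted = 0.71 × 560 → ξ = 397.6 mol.
Outlet (n = n₀ + ν ξ):
  CH₄: 560 − 1(397.6) = 162.4
  O₂: 2018 − 2(397.6) = 1223
  N₂: 7592 (inert)
  CO₂: 0 + 1(397.6) = 397.6
  H₂O: 0 + 2(397.6) = 795.2
Total out = 10170 mol; y_N₂ = 7592 / 10170 = 0.7465.

0.747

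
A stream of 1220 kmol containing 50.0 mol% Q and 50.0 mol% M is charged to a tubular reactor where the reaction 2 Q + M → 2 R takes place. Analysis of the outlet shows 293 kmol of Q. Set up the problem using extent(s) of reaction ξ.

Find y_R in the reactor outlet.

For Q: n = n₀ − 2ξ → 293 = 610 − 2ξ, giving ξ = 158.5 kmol.
Outlet amounts (n = n₀ + ν ξ):
  Q: 610 − 2(158.5) = 293
  M: 610 − 1(158.5) = 451.5
  R: 0 + 2(158.5) = 317
Total out = 1062 kmol; y_R = 317 / 1062 = 0.2986.

0.299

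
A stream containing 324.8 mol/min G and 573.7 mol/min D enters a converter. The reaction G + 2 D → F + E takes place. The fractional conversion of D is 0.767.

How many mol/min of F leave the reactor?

D reacted = 0.767 × 573.7 = 440 mol/min; ν_D = −2, so ξ = 440/2 = 220 mol/min.
Outlet amounts (n = n₀ + ν ξ):
  G: 324.8 − 1(220) = 104.8
  D: 573.7 − 2(220) = 133.7
  F: 0 + 1(220) = 220
  E: 0 + 1(220) = 220

220 mol/min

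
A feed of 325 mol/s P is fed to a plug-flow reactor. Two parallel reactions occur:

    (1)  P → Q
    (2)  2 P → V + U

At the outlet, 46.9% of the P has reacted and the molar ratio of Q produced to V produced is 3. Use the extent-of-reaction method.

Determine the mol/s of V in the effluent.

30.5 mol/s

Conversion of P: P consumed = 0.469 × 325 = 152.4 mol/s = 1ξ₁ + 2ξ₂.
Selectivity: 1ξ₁ / (1ξ₂) = 3 → ξ₁ = 3 ξ₂.
Substitute: (1·3 + 2) ξ₂ = 152.4 → ξ₂ = 30.48 mol/s, ξ₁ = 91.45 mol/s.
Outlet amounts (n = n₀ + Σ ν·ξ):
  P: 325 − 1(91.45) − 2(30.48) = 172.6
  Q: 0 + 1(91.45) = 91.45
  V: 0 + 1(30.48) = 30.48
  U: 0 + 1(30.48) = 30.48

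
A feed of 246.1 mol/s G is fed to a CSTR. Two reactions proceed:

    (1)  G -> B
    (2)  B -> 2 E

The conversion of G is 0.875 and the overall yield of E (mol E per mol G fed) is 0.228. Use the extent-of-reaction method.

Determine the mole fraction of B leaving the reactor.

0.683

Conversion of G: G consumed = 1ξ₁ = 0.875 × 246.1 → ξ₁ = 215.3 mol/s.
Yield of E: 2ξ₂ / 246.1 = 0.228 → ξ₂ = 28.06 mol/s.
Outlet amounts (n = n₀ + Σ ν·ξ):
  G: 246.1 − 1(215.3) = 30.76
  B: 0 + 1(215.3) − 1(28.06) = 187.3
  E: 0 + 2(28.06) = 56.11
Total out = 274.2 mol/s; y_B = 187.3 / 274.2 = 0.6831.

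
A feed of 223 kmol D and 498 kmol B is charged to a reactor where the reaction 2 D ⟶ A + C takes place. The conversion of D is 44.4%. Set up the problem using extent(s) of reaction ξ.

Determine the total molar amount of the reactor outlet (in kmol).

721 kmol

D reacted = 0.444 × 223 = 99.01 kmol; ν_D = −2, so ξ = 99.01/2 = 49.51 kmol.
Outlet amounts (n = n₀ + ν ξ):
  D: 223 − 2(49.51) = 124
  A: 0 + 1(49.51) = 49.51
  C: 0 + 1(49.51) = 49.51
  B: 498 (inert)
Total out = 124 + 49.51 + 49.51 + 498 = 721 kmol.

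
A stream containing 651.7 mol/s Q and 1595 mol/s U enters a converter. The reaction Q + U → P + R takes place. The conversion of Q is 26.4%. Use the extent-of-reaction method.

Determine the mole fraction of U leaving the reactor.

0.633

Q reacted = 0.264 × 651.7 = 172 mol/s; ν_Q = −1, so ξ = 172/1 = 172 mol/s.
Outlet amounts (n = n₀ + ν ξ):
  Q: 651.7 − 1(172) = 479.7
  U: 1595 − 1(172) = 1423
  P: 0 + 1(172) = 172
  R: 0 + 1(172) = 172
Total out = 2247 mol/s; y_U = 1423 / 2247 = 0.6334.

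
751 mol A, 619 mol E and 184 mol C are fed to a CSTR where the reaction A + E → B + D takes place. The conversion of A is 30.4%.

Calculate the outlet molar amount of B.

228 mol

A reacted = 0.304 × 751 = 228.3 mol; ν_A = −1, so ξ = 228.3/1 = 228.3 mol.
Outlet amounts (n = n₀ + ν ξ):
  A: 751 − 1(228.3) = 522.7
  E: 619 − 1(228.3) = 390.7
  B: 0 + 1(228.3) = 228.3
  D: 0 + 1(228.3) = 228.3
  C: 184 (inert)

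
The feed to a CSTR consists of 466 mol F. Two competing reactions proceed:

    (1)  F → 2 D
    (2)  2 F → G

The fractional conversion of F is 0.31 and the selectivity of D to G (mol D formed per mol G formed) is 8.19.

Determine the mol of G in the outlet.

23.7 mol

Conversion of F: F consumed = 0.31 × 466 = 144.5 mol = 1ξ₁ + 2ξ₂.
Selectivity: 2ξ₁ / (1ξ₂) = 8.19 → ξ₁ = 4.095 ξ₂.
Substitute: (1·4.095 + 2) ξ₂ = 144.5 → ξ₂ = 23.7 mol, ξ₁ = 97.06 mol.
Outlet amounts (n = n₀ + Σ ν·ξ):
  F: 466 − 1(97.06) − 2(23.7) = 321.5
  D: 0 + 2(97.06) = 194.1
  G: 0 + 1(23.7) = 23.7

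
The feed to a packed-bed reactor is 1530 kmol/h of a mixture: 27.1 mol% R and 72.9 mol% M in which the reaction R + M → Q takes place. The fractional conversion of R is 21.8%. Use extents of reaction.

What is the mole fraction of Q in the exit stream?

0.0628

R reacted = 0.218 × 414.6 = 90.39 kmol/h; ν_R = −1, so ξ = 90.39/1 = 90.39 kmol/h.
Outlet amounts (n = n₀ + ν ξ):
  R: 414.6 − 1(90.39) = 324.2
  M: 1115 − 1(90.39) = 1025
  Q: 0 + 1(90.39) = 90.39
Total out = 1440 kmol/h; y_Q = 90.39 / 1440 = 0.06279.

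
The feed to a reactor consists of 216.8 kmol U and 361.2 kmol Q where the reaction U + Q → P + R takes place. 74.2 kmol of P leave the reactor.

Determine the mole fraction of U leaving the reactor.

0.247

For P: n = n₀ + 1ξ → 74.2 = 0 + 1ξ, giving ξ = 74.2 kmol.
Outlet amounts (n = n₀ + ν ξ):
  U: 216.8 − 1(74.2) = 142.6
  Q: 361.2 − 1(74.2) = 287
  P: 0 + 1(74.2) = 74.2
  R: 0 + 1(74.2) = 74.2
Total out = 578 kmol; y_U = 142.6 / 578 = 0.2467.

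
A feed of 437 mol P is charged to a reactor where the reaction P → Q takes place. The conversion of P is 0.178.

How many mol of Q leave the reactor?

P reacted = 0.178 × 437 = 77.79 mol; ν_P = −1, so ξ = 77.79/1 = 77.79 mol.
Outlet amounts (n = n₀ + ν ξ):
  P: 437 − 1(77.79) = 359.2
  Q: 0 + 1(77.79) = 77.79

77.8 mol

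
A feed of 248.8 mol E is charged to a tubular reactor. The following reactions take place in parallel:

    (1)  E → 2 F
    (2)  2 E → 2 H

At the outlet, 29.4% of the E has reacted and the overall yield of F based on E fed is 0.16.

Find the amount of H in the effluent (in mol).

53.2 mol

Yield of F: 2ξ₁ / 248.8 = 0.16 → ξ₁ = 19.9 mol.
Conversion of E: 1ξ₁ + 2ξ₂ = 0.294 × 248.8 = 73.15 → ξ₂ = 26.62 mol.
Outlet amounts (n = n₀ + Σ ν·ξ):
  E: 248.8 − 1(19.9) − 2(26.62) = 175.7
  F: 0 + 2(19.9) = 39.81
  H: 0 + 2(26.62) = 53.24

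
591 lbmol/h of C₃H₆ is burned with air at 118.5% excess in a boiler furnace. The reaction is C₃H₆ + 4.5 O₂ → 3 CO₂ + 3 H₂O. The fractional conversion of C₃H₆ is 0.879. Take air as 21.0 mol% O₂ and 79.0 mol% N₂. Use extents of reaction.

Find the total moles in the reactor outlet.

Stoichiometric O₂ = 4.5 × 591 = 2660 lbmol/h; O₂ fed = 2660 × 2.185 = 5811 lbmol/h.
N₂ fed = 5811 × 79/21 = 21860 lbmol/h.
Fuel reacted = 0.879 × 591 → ξ = 519.5 lbmol/h.
Outlet (n = n₀ + ν ξ):
  C₃H₆: 591 − 1(519.5) = 71.51
  O₂: 5811 − 4.5(519.5) = 3473
  N₂: 21860 (inert)
  CO₂: 0 + 3(519.5) = 1558
  H₂O: 0 + 3(519.5) = 1558
Total out = 71.51 + 3473 + 21860 + 1558 + 1558 = 28520 lbmol/h.

28500 lbmol/h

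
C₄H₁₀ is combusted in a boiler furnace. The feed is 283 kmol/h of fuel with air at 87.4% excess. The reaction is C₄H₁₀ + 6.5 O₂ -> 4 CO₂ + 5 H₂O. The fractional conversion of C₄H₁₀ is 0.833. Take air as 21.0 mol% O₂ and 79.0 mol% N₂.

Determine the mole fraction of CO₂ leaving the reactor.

0.0553

Stoichiometric O₂ = 6.5 × 283 = 1840 kmol/h; O₂ fed = 1840 × 1.874 = 3447 kmol/h.
N₂ fed = 3447 × 79/21 = 12970 kmol/h.
Fuel reacted = 0.833 × 283 → ξ = 235.7 kmol/h.
Outlet (n = n₀ + ν ξ):
  C₄H₁₀: 283 − 1(235.7) = 47.26
  O₂: 3447 − 6.5(235.7) = 1915
  N₂: 12970 (inert)
  CO₂: 0 + 4(235.7) = 943
  H₂O: 0 + 5(235.7) = 1179
Total out = 17050 kmol/h; y_CO₂ = 943 / 17050 = 0.0553.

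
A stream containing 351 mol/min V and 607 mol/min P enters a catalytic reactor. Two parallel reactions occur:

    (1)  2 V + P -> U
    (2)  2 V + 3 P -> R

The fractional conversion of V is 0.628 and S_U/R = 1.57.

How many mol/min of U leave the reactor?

67.3 mol/min

Conversion of V: V consumed = 0.628 × 351 = 220.4 mol/min = 2ξ₁ + 2ξ₂.
Selectivity: 1ξ₁ / (1ξ₂) = 1.57 → ξ₁ = 1.57 ξ₂.
Substitute: (2·1.57 + 2) ξ₂ = 220.4 → ξ₂ = 42.88 mol/min, ξ₁ = 67.33 mol/min.
Outlet amounts (n = n₀ + Σ ν·ξ):
  V: 351 − 2(67.33) − 2(42.88) = 130.6
  P: 607 − 1(67.33) − 3(42.88) = 411
  U: 0 + 1(67.33) = 67.33
  R: 0 + 1(42.88) = 42.88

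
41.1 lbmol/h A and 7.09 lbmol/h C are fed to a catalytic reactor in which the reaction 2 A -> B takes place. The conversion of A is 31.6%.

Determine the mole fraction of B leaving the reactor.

A reacted = 0.316 × 41.1 = 12.99 lbmol/h; ν_A = −2, so ξ = 12.99/2 = 6.494 lbmol/h.
Outlet amounts (n = n₀ + ν ξ):
  A: 41.1 − 2(6.494) = 28.11
  B: 0 + 1(6.494) = 6.494
  C: 7.09 (inert)
Total out = 41.7 lbmol/h; y_B = 6.494 / 41.7 = 0.1557.

0.156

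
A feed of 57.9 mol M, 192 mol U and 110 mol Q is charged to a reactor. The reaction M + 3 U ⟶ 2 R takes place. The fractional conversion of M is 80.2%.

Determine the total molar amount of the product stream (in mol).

M reacted = 0.802 × 57.9 = 46.44 mol; ν_M = −1, so ξ = 46.44/1 = 46.44 mol.
Outlet amounts (n = n₀ + ν ξ):
  M: 57.9 − 1(46.44) = 11.46
  U: 192 − 3(46.44) = 52.69
  R: 0 + 2(46.44) = 92.87
  Q: 110 (inert)
Total out = 11.46 + 52.69 + 92.87 + 110 = 267 mol.

267 mol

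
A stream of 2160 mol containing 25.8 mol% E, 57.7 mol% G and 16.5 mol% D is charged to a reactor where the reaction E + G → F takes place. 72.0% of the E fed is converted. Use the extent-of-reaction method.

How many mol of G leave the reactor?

845 mol

E reacted = 0.72 × 557.3 = 401.2 mol; ν_E = −1, so ξ = 401.2/1 = 401.2 mol.
Outlet amounts (n = n₀ + ν ξ):
  E: 557.3 − 1(401.2) = 156
  G: 1246 − 1(401.2) = 845.1
  F: 0 + 1(401.2) = 401.2
  D: 356.4 (inert)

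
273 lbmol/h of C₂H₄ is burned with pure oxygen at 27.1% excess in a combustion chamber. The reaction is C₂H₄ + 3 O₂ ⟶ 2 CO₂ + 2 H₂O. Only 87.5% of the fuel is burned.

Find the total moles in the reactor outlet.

1310 lbmol/h

Stoichiometric O₂ = 3 × 273 = 819 lbmol/h; O₂ fed = 819 × 1.271 = 1041 lbmol/h.
Fuel reacted = 0.875 × 273 → ξ = 238.9 lbmol/h.
Outlet (n = n₀ + ν ξ):
  C₂H₄: 273 − 1(238.9) = 34.12
  O₂: 1041 − 3(238.9) = 324.3
  CO₂: 0 + 2(238.9) = 477.8
  H₂O: 0 + 2(238.9) = 477.8
Total out = 34.12 + 324.3 + 477.8 + 477.8 = 1314 lbmol/h.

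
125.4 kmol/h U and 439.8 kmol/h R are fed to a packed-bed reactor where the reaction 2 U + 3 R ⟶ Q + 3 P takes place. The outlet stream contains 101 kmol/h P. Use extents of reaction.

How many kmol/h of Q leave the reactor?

33.7 kmol/h

For P: n = n₀ + 3ξ → 101 = 0 + 3ξ, giving ξ = 33.67 kmol/h.
Outlet amounts (n = n₀ + ν ξ):
  U: 125.4 − 2(33.67) = 58.07
  R: 439.8 − 3(33.67) = 338.8
  Q: 0 + 1(33.67) = 33.67
  P: 0 + 3(33.67) = 101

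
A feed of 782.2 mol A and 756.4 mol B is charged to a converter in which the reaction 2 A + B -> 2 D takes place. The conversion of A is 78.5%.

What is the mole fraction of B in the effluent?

0.365

A reacted = 0.785 × 782.2 = 614 mol; ν_A = −2, so ξ = 614/2 = 307 mol.
Outlet amounts (n = n₀ + ν ξ):
  A: 782.2 − 2(307) = 168.2
  B: 756.4 − 1(307) = 449.4
  D: 0 + 2(307) = 614
Total out = 1232 mol; y_B = 449.4 / 1232 = 0.3649.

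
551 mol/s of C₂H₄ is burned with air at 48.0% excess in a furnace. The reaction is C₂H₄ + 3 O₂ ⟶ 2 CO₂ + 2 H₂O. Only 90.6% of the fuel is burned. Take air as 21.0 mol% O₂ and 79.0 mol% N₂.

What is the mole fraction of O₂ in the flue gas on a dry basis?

Stoichiometric O₂ = 3 × 551 = 1653 mol/s; O₂ fed = 1653 × 1.480 = 2446 mol/s.
N₂ fed = 2446 × 79/21 = 9203 mol/s.
Fuel reacted = 0.906 × 551 → ξ = 499.2 mol/s.
Outlet (n = n₀ + ν ξ):
  C₂H₄: 551 − 1(499.2) = 51.79
  O₂: 2446 − 3(499.2) = 948.8
  N₂: 9203 (inert)
  CO₂: 0 + 2(499.2) = 998.4
  H₂O: 0 + 2(499.2) = 998.4
Dry total = 11200 mol/s; y_O₂ (dry) = 948.8 / 11200 = 0.0847.

0.0847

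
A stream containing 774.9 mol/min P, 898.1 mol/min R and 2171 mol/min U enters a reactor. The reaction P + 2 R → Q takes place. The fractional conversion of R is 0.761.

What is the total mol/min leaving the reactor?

R reacted = 0.761 × 898.1 = 683.5 mol/min; ν_R = −2, so ξ = 683.5/2 = 341.7 mol/min.
Outlet amounts (n = n₀ + ν ξ):
  P: 774.9 − 1(341.7) = 433.2
  R: 898.1 − 2(341.7) = 214.6
  Q: 0 + 1(341.7) = 341.7
  U: 2171 (inert)
Total out = 433.2 + 214.6 + 341.7 + 2171 = 3161 mol/min.

3160 mol/min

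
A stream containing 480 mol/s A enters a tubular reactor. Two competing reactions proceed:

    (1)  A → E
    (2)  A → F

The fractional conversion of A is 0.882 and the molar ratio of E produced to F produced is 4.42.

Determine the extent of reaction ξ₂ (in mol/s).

ξ₂ = 78.1 mol/s

Conversion of A: A consumed = 0.882 × 480 = 423.4 mol/s = 1ξ₁ + 1ξ₂.
Selectivity: 1ξ₁ / (1ξ₂) = 4.42 → ξ₁ = 4.42 ξ₂.
Substitute: (1·4.42 + 1) ξ₂ = 423.4 → ξ₂ = 78.11 mol/s, ξ₁ = 345.2 mol/s.
Outlet amounts (n = n₀ + Σ ν·ξ):
  A: 480 − 1(345.2) − 1(78.11) = 56.64
  E: 0 + 1(345.2) = 345.2
  F: 0 + 1(78.11) = 78.11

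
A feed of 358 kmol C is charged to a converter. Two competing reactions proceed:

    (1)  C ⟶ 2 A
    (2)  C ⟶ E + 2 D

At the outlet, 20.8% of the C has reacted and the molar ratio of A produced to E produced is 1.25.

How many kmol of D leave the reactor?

Conversion of C: C consumed = 0.208 × 358 = 74.46 kmol = 1ξ₁ + 1ξ₂.
Selectivity: 2ξ₁ / (1ξ₂) = 1.25 → ξ₁ = 0.625 ξ₂.
Substitute: (1·0.625 + 1) ξ₂ = 74.46 → ξ₂ = 45.82 kmol, ξ₁ = 28.64 kmol.
Outlet amounts (n = n₀ + Σ ν·ξ):
  C: 358 − 1(28.64) − 1(45.82) = 283.5
  A: 0 + 2(28.64) = 57.28
  E: 0 + 1(45.82) = 45.82
  D: 0 + 2(45.82) = 91.65

91.6 kmol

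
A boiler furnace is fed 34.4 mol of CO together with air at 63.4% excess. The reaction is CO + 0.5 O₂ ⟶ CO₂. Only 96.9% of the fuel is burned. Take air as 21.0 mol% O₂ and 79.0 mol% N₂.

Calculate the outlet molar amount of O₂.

11.4 mol

Stoichiometric O₂ = 0.5 × 34.4 = 17.2 mol; O₂ fed = 17.2 × 1.634 = 28.1 mol.
N₂ fed = 28.1 × 79/21 = 105.7 mol.
Fuel reacted = 0.969 × 34.4 → ξ = 33.33 mol.
Outlet (n = n₀ + ν ξ):
  CO: 34.4 − 1(33.33) = 1.066
  O₂: 28.1 − 0.5(33.33) = 11.44
  N₂: 105.7 (inert)
  CO₂: 0 + 1(33.33) = 33.33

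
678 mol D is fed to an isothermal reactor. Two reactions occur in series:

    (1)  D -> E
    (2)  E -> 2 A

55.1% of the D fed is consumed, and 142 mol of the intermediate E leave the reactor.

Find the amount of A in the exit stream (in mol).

Conversion of D: D consumed = 1ξ₁ = 0.551 × 678 → ξ₁ = 373.6 mol.
E balance: n_E = 0 + 1ξ₁ − 1ξ₂ = 142 → ξ₂ = (1·373.6 − 142)/1 = 231.6 mol.
Outlet amounts (n = n₀ + Σ ν·ξ):
  D: 678 − 1(373.6) = 304.4
  E: 0 + 1(373.6) − 1(231.6) = 142
  A: 0 + 2(231.6) = 463.2

463 mol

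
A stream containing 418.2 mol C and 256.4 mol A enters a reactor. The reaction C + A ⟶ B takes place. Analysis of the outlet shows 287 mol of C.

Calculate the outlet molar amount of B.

For C: n = n₀ − 1ξ → 287 = 418.2 − 1ξ, giving ξ = 131.2 mol.
Outlet amounts (n = n₀ + ν ξ):
  C: 418.2 − 1(131.2) = 287
  A: 256.4 − 1(131.2) = 125.2
  B: 0 + 1(131.2) = 131.2

131 mol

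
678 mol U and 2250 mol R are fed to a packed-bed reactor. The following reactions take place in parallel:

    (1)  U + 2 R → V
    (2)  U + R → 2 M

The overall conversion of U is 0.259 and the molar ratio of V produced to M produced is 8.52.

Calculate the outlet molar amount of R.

1910 mol

Conversion of U: U consumed = 0.259 × 678 = 175.6 mol = 1ξ₁ + 1ξ₂.
Selectivity: 1ξ₁ / (2ξ₂) = 8.52 → ξ₁ = 17.04 ξ₂.
Substitute: (1·17.04 + 1) ξ₂ = 175.6 → ξ₂ = 9.734 mol, ξ₁ = 165.9 mol.
Outlet amounts (n = n₀ + Σ ν·ξ):
  U: 678 − 1(165.9) − 1(9.734) = 502.4
  R: 2250 − 2(165.9) − 1(9.734) = 1909
  V: 0 + 1(165.9) = 165.9
  M: 0 + 2(9.734) = 19.47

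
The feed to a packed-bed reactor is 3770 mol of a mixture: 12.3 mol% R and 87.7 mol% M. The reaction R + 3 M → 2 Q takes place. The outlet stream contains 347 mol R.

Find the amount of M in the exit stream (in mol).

2960 mol

For R: n = n₀ − 1ξ → 347 = 463.7 − 1ξ, giving ξ = 116.7 mol.
Outlet amounts (n = n₀ + ν ξ):
  R: 463.7 − 1(116.7) = 347
  M: 3306 − 3(116.7) = 2956
  Q: 0 + 2(116.7) = 233.4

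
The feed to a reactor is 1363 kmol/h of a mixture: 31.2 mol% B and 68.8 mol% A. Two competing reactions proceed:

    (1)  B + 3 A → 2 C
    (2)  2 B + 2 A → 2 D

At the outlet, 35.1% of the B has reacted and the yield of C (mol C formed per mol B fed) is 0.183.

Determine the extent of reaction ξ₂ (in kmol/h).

Yield of C: 2ξ₁ / 425.3 = 0.183 → ξ₁ = 38.91 kmol/h.
Conversion of B: 1ξ₁ + 2ξ₂ = 0.351 × 425.3 = 149.3 → ξ₂ = 55.18 kmol/h.
Outlet amounts (n = n₀ + Σ ν·ξ):
  B: 425.3 − 1(38.91) − 2(55.18) = 276
  A: 937.7 − 3(38.91) − 2(55.18) = 710.7
  C: 0 + 2(38.91) = 77.82
  D: 0 + 2(55.18) = 110.4

ξ₂ = 55.2 kmol/h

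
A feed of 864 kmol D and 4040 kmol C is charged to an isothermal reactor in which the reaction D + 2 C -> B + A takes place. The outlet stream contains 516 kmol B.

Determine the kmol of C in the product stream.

For B: n = n₀ + 1ξ → 516 = 0 + 1ξ, giving ξ = 516 kmol.
Outlet amounts (n = n₀ + ν ξ):
  D: 864 − 1(516) = 348
  C: 4040 − 2(516) = 3008
  B: 0 + 1(516) = 516
  A: 0 + 1(516) = 516

3010 kmol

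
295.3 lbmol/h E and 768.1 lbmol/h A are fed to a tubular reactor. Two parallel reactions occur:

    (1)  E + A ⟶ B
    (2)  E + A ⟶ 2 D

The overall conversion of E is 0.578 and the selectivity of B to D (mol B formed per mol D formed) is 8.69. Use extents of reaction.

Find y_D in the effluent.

Conversion of E: E consumed = 0.578 × 295.3 = 170.7 lbmol/h = 1ξ₁ + 1ξ₂.
Selectivity: 1ξ₁ / (2ξ₂) = 8.69 → ξ₁ = 17.38 ξ₂.
Substitute: (1·17.38 + 1) ξ₂ = 170.7 → ξ₂ = 9.286 lbmol/h, ξ₁ = 161.4 lbmol/h.
Outlet amounts (n = n₀ + Σ ν·ξ):
  E: 295.3 − 1(161.4) − 1(9.286) = 124.6
  A: 768.1 − 1(161.4) − 1(9.286) = 597.4
  B: 0 + 1(161.4) = 161.4
  D: 0 + 2(9.286) = 18.57
Total out = 902 lbmol/h; y_D = 18.57 / 902 = 0.02059.

0.0206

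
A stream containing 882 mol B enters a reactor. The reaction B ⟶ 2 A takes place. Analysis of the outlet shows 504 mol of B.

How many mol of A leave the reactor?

756 mol

For B: n = n₀ − 1ξ → 504 = 882 − 1ξ, giving ξ = 378 mol.
Outlet amounts (n = n₀ + ν ξ):
  B: 882 − 1(378) = 504
  A: 0 + 2(378) = 756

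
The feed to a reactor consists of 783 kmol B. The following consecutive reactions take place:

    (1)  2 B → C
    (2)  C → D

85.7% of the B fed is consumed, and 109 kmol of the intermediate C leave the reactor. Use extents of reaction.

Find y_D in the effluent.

0.506

Conversion of B: B consumed = 2ξ₁ = 0.857 × 783 → ξ₁ = 335.5 kmol.
C balance: n_C = 0 + 1ξ₁ − 1ξ₂ = 109 → ξ₂ = (1·335.5 − 109)/1 = 226.5 kmol.
Outlet amounts (n = n₀ + Σ ν·ξ):
  B: 783 − 2(335.5) = 112
  C: 0 + 1(335.5) − 1(226.5) = 109
  D: 0 + 1(226.5) = 226.5
Total out = 447.5 kmol; y_D = 226.5 / 447.5 = 0.5062.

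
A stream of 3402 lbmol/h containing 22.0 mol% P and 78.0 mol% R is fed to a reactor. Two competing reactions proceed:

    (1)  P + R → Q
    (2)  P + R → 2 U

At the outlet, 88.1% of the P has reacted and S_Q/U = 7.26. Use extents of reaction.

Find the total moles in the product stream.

2790 lbmol/h

Conversion of P: P consumed = 0.881 × 748.4 = 659.4 lbmol/h = 1ξ₁ + 1ξ₂.
Selectivity: 1ξ₁ / (2ξ₂) = 7.26 → ξ₁ = 14.52 ξ₂.
Substitute: (1·14.52 + 1) ξ₂ = 659.4 → ξ₂ = 42.49 lbmol/h, ξ₁ = 616.9 lbmol/h.
Outlet amounts (n = n₀ + Σ ν·ξ):
  P: 748.4 − 1(616.9) − 1(42.49) = 89.06
  R: 2654 − 1(616.9) − 1(42.49) = 1994
  Q: 0 + 1(616.9) = 616.9
  U: 0 + 2(42.49) = 84.97
Total out = 89.06 + 1994 + 616.9 + 84.97 = 2785 lbmol/h.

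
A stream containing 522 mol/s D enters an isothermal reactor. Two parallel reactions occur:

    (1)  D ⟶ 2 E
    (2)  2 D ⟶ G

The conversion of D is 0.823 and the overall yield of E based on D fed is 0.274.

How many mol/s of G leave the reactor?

Yield of E: 2ξ₁ / 522 = 0.274 → ξ₁ = 71.51 mol/s.
Conversion of D: 1ξ₁ + 2ξ₂ = 0.823 × 522 = 429.6 → ξ₂ = 179 mol/s.
Outlet amounts (n = n₀ + Σ ν·ξ):
  D: 522 − 1(71.51) − 2(179) = 92.39
  E: 0 + 2(71.51) = 143
  G: 0 + 1(179) = 179

179 mol/s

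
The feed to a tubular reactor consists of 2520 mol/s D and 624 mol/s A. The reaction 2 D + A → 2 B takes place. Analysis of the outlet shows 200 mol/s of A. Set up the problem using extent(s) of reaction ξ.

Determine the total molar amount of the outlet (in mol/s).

2720 mol/s

For A: n = n₀ − 1ξ → 200 = 624 − 1ξ, giving ξ = 424 mol/s.
Outlet amounts (n = n₀ + ν ξ):
  D: 2520 − 2(424) = 1672
  A: 624 − 1(424) = 200
  B: 0 + 2(424) = 848
Total out = 1672 + 200 + 848 = 2720 mol/s.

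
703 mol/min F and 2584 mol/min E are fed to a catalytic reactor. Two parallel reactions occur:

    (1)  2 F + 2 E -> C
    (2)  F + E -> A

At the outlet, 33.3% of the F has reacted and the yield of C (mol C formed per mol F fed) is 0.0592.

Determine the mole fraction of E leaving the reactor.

Yield of C: 1ξ₁ / 703 = 0.0592 → ξ₁ = 41.62 mol/min.
Conversion of F: 2ξ₁ + 1ξ₂ = 0.333 × 703 = 234.1 → ξ₂ = 150.9 mol/min.
Outlet amounts (n = n₀ + Σ ν·ξ):
  F: 703 − 2(41.62) − 1(150.9) = 468.9
  E: 2584 − 2(41.62) − 1(150.9) = 2350
  C: 0 + 1(41.62) = 41.62
  A: 0 + 1(150.9) = 150.9
Total out = 3011 mol/min; y_E = 2350 / 3011 = 0.7804.

0.78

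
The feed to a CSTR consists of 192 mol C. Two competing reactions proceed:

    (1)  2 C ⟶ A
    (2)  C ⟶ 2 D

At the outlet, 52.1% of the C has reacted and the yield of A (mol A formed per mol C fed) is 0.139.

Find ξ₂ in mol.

ξ₂ = 46.7 mol

Yield of A: 1ξ₁ / 192 = 0.139 → ξ₁ = 26.69 mol.
Conversion of C: 2ξ₁ + 1ξ₂ = 0.521 × 192 = 100 → ξ₂ = 46.66 mol.
Outlet amounts (n = n₀ + Σ ν·ξ):
  C: 192 − 2(26.69) − 1(46.66) = 91.97
  A: 0 + 1(26.69) = 26.69
  D: 0 + 2(46.66) = 93.31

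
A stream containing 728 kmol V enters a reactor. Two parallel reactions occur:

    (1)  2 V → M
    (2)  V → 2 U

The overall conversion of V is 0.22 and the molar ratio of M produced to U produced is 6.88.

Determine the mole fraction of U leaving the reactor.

Conversion of V: V consumed = 0.22 × 728 = 160.2 kmol = 2ξ₁ + 1ξ₂.
Selectivity: 1ξ₁ / (2ξ₂) = 6.88 → ξ₁ = 13.76 ξ₂.
Substitute: (2·13.76 + 1) ξ₂ = 160.2 → ξ₂ = 5.616 kmol, ξ₁ = 77.27 kmol.
Outlet amounts (n = n₀ + Σ ν·ξ):
  V: 728 − 2(77.27) − 1(5.616) = 567.8
  M: 0 + 1(77.27) = 77.27
  U: 0 + 2(5.616) = 11.23
Total out = 656.3 kmol; y_U = 11.23 / 656.3 = 0.01711.

0.0171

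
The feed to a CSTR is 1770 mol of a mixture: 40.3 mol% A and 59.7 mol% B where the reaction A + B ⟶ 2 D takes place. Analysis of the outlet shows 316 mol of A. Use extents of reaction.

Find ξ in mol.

ξ = 397 mol

For A: n = n₀ − 1ξ → 316 = 713.3 − 1ξ, giving ξ = 397.3 mol.
Outlet amounts (n = n₀ + ν ξ):
  A: 713.3 − 1(397.3) = 316
  B: 1057 − 1(397.3) = 659.4
  D: 0 + 2(397.3) = 794.6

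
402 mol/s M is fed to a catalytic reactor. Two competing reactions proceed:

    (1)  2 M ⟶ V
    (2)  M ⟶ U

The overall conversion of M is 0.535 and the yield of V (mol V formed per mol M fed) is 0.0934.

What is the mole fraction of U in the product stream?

0.384

Yield of V: 1ξ₁ / 402 = 0.0934 → ξ₁ = 37.55 mol/s.
Conversion of M: 2ξ₁ + 1ξ₂ = 0.535 × 402 = 215.1 → ξ₂ = 140 mol/s.
Outlet amounts (n = n₀ + Σ ν·ξ):
  M: 402 − 2(37.55) − 1(140) = 186.9
  V: 0 + 1(37.55) = 37.55
  U: 0 + 1(140) = 140
Total out = 364.5 mol/s; y_U = 140 / 364.5 = 0.3841.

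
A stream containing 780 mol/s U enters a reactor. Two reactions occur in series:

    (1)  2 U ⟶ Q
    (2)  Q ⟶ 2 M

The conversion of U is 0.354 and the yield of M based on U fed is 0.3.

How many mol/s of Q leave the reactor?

Conversion of U: U consumed = 2ξ₁ = 0.354 × 780 → ξ₁ = 138.1 mol/s.
Yield of M: 2ξ₂ / 780 = 0.3 → ξ₂ = 117 mol/s.
Outlet amounts (n = n₀ + Σ ν·ξ):
  U: 780 − 2(138.1) = 503.9
  Q: 0 + 1(138.1) − 1(117) = 21.06
  M: 0 + 2(117) = 234

21.1 mol/s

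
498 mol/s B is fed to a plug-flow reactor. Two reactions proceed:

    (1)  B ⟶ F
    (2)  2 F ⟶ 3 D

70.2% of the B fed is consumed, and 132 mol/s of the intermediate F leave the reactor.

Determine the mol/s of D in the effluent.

326 mol/s

Conversion of B: B consumed = 1ξ₁ = 0.702 × 498 → ξ₁ = 349.6 mol/s.
F balance: n_F = 0 + 1ξ₁ − 2ξ₂ = 132 → ξ₂ = (1·349.6 − 132)/2 = 108.8 mol/s.
Outlet amounts (n = n₀ + Σ ν·ξ):
  B: 498 − 1(349.6) = 148.4
  F: 0 + 1(349.6) − 2(108.8) = 132
  D: 0 + 3(108.8) = 326.4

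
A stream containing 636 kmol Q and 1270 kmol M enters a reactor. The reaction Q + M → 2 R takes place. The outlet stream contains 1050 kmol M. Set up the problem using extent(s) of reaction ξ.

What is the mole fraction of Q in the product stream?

For M: n = n₀ − 1ξ → 1050 = 1270 − 1ξ, giving ξ = 220 kmol.
Outlet amounts (n = n₀ + ν ξ):
  Q: 636 − 1(220) = 416
  M: 1270 − 1(220) = 1050
  R: 0 + 2(220) = 440
Total out = 1906 kmol; y_Q = 416 / 1906 = 0.2183.

0.218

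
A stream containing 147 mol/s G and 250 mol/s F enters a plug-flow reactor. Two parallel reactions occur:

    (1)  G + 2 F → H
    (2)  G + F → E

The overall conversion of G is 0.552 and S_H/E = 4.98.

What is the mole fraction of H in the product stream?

Conversion of G: G consumed = 0.552 × 147 = 81.14 mol/s = 1ξ₁ + 1ξ₂.
Selectivity: 1ξ₁ / (1ξ₂) = 4.98 → ξ₁ = 4.98 ξ₂.
Substitute: (1·4.98 + 1) ξ₂ = 81.14 → ξ₂ = 13.57 mol/s, ξ₁ = 67.57 mol/s.
Outlet amounts (n = n₀ + Σ ν·ξ):
  G: 147 − 1(67.57) − 1(13.57) = 65.86
  F: 250 − 2(67.57) − 1(13.57) = 101.3
  H: 0 + 1(67.57) = 67.57
  E: 0 + 1(13.57) = 13.57
Total out = 248.3 mol/s; y_H = 67.57 / 248.3 = 0.2722.

0.272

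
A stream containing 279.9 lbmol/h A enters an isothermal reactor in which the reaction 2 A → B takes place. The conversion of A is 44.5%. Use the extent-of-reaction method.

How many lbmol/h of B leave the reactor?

62.3 lbmol/h

A reacted = 0.445 × 279.9 = 124.6 lbmol/h; ν_A = −2, so ξ = 124.6/2 = 62.28 lbmol/h.
Outlet amounts (n = n₀ + ν ξ):
  A: 279.9 − 2(62.28) = 155.3
  B: 0 + 1(62.28) = 62.28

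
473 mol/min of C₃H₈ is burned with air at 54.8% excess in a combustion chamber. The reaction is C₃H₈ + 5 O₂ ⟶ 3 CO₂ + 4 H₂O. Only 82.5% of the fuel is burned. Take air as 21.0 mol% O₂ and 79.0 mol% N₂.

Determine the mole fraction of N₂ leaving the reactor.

0.753

Stoichiometric O₂ = 5 × 473 = 2365 mol/min; O₂ fed = 2365 × 1.548 = 3661 mol/min.
N₂ fed = 3661 × 79/21 = 13770 mol/min.
Fuel reacted = 0.825 × 473 → ξ = 390.2 mol/min.
Outlet (n = n₀ + ν ξ):
  C₃H₈: 473 − 1(390.2) = 82.78
  O₂: 3661 − 5(390.2) = 1710
  N₂: 13770 (inert)
  CO₂: 0 + 3(390.2) = 1171
  H₂O: 0 + 4(390.2) = 1561
Total out = 18300 mol/min; y_N₂ = 13770 / 18300 = 0.7527.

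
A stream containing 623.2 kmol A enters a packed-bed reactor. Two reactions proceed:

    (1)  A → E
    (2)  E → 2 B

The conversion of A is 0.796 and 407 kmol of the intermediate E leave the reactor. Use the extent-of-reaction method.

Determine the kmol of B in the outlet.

Conversion of A: A consumed = 1ξ₁ = 0.796 × 623.2 → ξ₁ = 496.1 kmol.
E balance: n_E = 0 + 1ξ₁ − 1ξ₂ = 407 → ξ₂ = (1·496.1 − 407)/1 = 89.07 kmol.
Outlet amounts (n = n₀ + Σ ν·ξ):
  A: 623.2 − 1(496.1) = 127.1
  E: 0 + 1(496.1) − 1(89.07) = 407
  B: 0 + 2(89.07) = 178.1

178 kmol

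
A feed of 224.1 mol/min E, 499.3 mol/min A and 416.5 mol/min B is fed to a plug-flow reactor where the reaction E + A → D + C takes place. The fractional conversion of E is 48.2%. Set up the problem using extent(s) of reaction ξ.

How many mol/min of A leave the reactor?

E reacted = 0.482 × 224.1 = 108 mol/min; ν_E = −1, so ξ = 108/1 = 108 mol/min.
Outlet amounts (n = n₀ + ν ξ):
  E: 224.1 − 1(108) = 116.1
  A: 499.3 − 1(108) = 391.3
  D: 0 + 1(108) = 108
  C: 0 + 1(108) = 108
  B: 416.5 (inert)

391 mol/min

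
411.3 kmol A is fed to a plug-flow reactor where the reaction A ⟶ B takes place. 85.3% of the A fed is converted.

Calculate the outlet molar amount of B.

A reacted = 0.853 × 411.3 = 350.8 kmol; ν_A = −1, so ξ = 350.8/1 = 350.8 kmol.
Outlet amounts (n = n₀ + ν ξ):
  A: 411.3 − 1(350.8) = 60.46
  B: 0 + 1(350.8) = 350.8

351 kmol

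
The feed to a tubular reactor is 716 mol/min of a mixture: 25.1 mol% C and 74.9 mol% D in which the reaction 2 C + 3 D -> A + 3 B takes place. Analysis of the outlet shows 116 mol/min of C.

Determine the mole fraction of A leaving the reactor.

For C: n = n₀ − 2ξ → 116 = 179.7 − 2ξ, giving ξ = 31.86 mol/min.
Outlet amounts (n = n₀ + ν ξ):
  C: 179.7 − 2(31.86) = 116
  D: 536.3 − 3(31.86) = 440.7
  A: 0 + 1(31.86) = 31.86
  B: 0 + 3(31.86) = 95.57
Total out = 684.1 mol/min; y_A = 31.86 / 684.1 = 0.04657.

0.0466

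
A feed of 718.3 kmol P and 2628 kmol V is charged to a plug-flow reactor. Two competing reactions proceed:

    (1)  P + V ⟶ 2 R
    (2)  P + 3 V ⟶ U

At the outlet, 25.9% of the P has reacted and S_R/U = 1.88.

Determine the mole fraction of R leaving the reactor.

Conversion of P: P consumed = 0.259 × 718.3 = 186 kmol = 1ξ₁ + 1ξ₂.
Selectivity: 2ξ₁ / (1ξ₂) = 1.88 → ξ₁ = 0.94 ξ₂.
Substitute: (1·0.94 + 1) ξ₂ = 186 → ξ₂ = 95.9 kmol, ξ₁ = 90.14 kmol.
Outlet amounts (n = n₀ + Σ ν·ξ):
  P: 718.3 − 1(90.14) − 1(95.9) = 532.3
  V: 2628 − 1(90.14) − 3(95.9) = 2250
  R: 0 + 2(90.14) = 180.3
  U: 0 + 1(95.9) = 95.9
Total out = 3059 kmol; y_R = 180.3 / 3059 = 0.05894.

0.0589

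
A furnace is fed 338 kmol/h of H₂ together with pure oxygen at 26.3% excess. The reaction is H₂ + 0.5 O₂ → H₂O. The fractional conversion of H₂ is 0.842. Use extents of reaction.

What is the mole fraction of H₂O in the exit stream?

Stoichiometric O₂ = 0.5 × 338 = 169 kmol/h; O₂ fed = 169 × 1.263 = 213.4 kmol/h.
Fuel reacted = 0.842 × 338 → ξ = 284.6 kmol/h.
Outlet (n = n₀ + ν ξ):
  H₂: 338 − 1(284.6) = 53.4
  O₂: 213.4 − 0.5(284.6) = 71.15
  H₂O: 0 + 1(284.6) = 284.6
Total out = 409.1 kmol/h; y_H₂O = 284.6 / 409.1 = 0.6956.

0.696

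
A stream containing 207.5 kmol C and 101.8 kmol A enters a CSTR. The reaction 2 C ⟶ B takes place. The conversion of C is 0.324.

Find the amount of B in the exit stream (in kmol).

33.6 kmol

C reacted = 0.324 × 207.5 = 67.23 kmol; ν_C = −2, so ξ = 67.23/2 = 33.62 kmol.
Outlet amounts (n = n₀ + ν ξ):
  C: 207.5 − 2(33.62) = 140.3
  B: 0 + 1(33.62) = 33.62
  A: 101.8 (inert)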